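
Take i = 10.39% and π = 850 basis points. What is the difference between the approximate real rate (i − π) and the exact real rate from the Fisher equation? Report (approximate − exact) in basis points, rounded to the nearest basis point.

Approximate: r ≈ 10.390% − 8.500% = 1.8900%
Exact: (1 + 0.1039)/(1 + 0.0850) − 1 = 1.7419%
Error = 1.8900% − 1.7419% = 0.1481% → 15 basis points.

15 basis points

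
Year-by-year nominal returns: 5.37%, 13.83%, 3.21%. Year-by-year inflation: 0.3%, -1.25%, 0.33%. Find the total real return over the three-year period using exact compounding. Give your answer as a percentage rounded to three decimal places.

Compound the nominal returns: 1.0537 × 1.1383 × 1.0321 = 1.237928.
Compound inflation: 1.0030 × 0.9875 × 1.0033 = 0.993731.
Deflate: 1.237928 / 0.993731 = 1.245738.
Total real return = 1.245738 − 1 → 24.574%.

24.574%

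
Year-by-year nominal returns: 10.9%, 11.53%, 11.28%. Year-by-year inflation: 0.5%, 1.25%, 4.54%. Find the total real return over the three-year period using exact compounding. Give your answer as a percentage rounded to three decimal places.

Compound the nominal returns: 1.1090 × 1.1153 × 1.1128 = 1.376386.
Compound inflation: 1.0050 × 1.0125 × 1.0454 = 1.063760.
Deflate: 1.376386 / 1.063760 = 1.293888.
Total real return = 1.293888 − 1 → 29.389%.

29.389%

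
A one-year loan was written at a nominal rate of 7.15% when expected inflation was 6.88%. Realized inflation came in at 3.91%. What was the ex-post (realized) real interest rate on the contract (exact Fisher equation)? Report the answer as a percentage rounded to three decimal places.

3.118%

Ex-post: (1 + 0.0715)/(1 + 0.0391) − 1 = 3.1181%
So the realized real rate is 3.118%.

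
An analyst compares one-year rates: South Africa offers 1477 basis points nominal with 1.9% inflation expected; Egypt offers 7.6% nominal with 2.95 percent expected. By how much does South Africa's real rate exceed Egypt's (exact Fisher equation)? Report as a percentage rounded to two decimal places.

South Africa: (1 + 0.1477)/(1 + 0.0190) − 1 = 12.6300%
Egypt: (1 + 0.0760)/(1 + 0.0295) − 1 = 4.5168%
Differential = 12.6300% − 4.5168% = 8.1133% → 8.11%.

8.11%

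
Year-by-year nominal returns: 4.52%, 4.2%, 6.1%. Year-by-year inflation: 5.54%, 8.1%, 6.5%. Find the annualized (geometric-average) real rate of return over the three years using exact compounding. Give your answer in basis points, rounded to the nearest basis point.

Compound the nominal returns: 1.0452 × 1.0420 × 1.0610 = 1.15553340.
Compound inflation: 1.0554 × 1.0810 × 1.0650 = 1.21504508.
Deflate: 1.15553340 / 1.21504508 = 0.95102101.
Annualized real rate = 0.95102101^(1/3) − 1 = -1.6600% → -166 basis points.

-166 basis points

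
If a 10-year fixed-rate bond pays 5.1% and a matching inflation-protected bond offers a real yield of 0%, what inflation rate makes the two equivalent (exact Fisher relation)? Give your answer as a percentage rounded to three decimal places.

(1 + π) = (1 + i)/(1 + r) = 1.05100 / 1.00000 = 1.051000
Break-even inflation = 1.051000 − 1 → 5.100%.

5.100%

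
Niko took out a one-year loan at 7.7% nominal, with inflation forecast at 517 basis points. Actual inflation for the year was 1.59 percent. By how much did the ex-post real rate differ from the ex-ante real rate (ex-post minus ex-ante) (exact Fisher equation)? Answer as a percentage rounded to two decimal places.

3.61%

Ex-ante: (1 + 0.0770)/(1 + 0.0517) − 1 = 2.4056%
Ex-post: (1 + 0.0770)/(1 + 0.0159) − 1 = 6.0144%
Difference (ex-post − ex-ante) = 3.6087% → 3.61%.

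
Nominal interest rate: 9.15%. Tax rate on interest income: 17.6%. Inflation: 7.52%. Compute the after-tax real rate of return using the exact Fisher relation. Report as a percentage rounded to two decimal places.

0.02%

After-tax nominal return = 9.15% × (1 − 0.176) = 7.5396%.
1 + r = 1.075396 / 1.07520 = 1.000182
After-tax real rate = 1.000182 − 1 → 0.02%.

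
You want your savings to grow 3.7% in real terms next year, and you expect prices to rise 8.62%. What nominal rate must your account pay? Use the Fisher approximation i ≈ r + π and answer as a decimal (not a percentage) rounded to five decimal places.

i ≈ r + π = 3.7% + 8.62% = 0.12320.

0.12320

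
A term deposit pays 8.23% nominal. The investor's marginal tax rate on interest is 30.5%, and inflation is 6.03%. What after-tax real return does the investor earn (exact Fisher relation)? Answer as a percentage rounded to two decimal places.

-0.29%

After-tax nominal return = 8.23% × (1 − 0.305) = 5.71985%.
1 + r = 1.0571985 / 1.06030 = 0.997075
After-tax real rate = 0.997075 − 1 → -0.29%.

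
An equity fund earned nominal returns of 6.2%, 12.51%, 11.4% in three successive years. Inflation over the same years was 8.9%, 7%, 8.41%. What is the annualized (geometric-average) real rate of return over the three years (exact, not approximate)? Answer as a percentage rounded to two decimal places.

Nominal growth factor = 1.0620 × 1.1251 × 1.1140 = 1.33106981
Price-level growth factor = 1.0890 × 1.0700 × 1.0841 = 1.26322584
Real growth factor = 1.33106981 / 1.26322584 = 1.05370692
Annualized real rate = 1.05370692^(1/3) − 1 = 1.7591% → 1.76%.

1.76%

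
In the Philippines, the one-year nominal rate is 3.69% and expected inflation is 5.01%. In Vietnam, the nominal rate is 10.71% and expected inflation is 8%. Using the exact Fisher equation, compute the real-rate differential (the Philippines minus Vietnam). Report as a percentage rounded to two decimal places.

-3.77%

The Philippines: (1 + 0.0369)/(1 + 0.0501) − 1 = -1.2570%
Vietnam: (1 + 0.1071)/(1 + 0.0800) − 1 = 2.5093%
Differential = -1.2570% − 2.5093% = -3.7663% → -3.77%.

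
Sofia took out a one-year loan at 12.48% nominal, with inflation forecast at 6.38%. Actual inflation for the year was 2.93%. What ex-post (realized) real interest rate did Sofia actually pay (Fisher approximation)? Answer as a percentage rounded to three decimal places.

9.550%

Ex-post: 12.48% − 2.93% = 9.550%
So the realized real rate is 9.550%.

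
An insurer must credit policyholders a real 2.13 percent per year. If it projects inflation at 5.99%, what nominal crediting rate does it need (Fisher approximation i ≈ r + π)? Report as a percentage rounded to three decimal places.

8.120%

i ≈ r + π = 2.13% + 5.99% = 8.120%.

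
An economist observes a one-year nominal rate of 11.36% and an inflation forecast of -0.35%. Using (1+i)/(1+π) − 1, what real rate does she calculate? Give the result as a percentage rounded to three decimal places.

11.751%

By the Fisher relation, 1 + r = (1 + i)/(1 + π).
1 + r = 1.11360 / 0.99650 = 1.117511
r = 1.117511 − 1 = 11.7511%, i.e. 11.751%.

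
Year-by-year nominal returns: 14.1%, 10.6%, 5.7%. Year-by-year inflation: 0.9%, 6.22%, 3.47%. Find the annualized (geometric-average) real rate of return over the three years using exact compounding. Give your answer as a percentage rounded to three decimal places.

Nominal growth factor = 1.1410 × 1.1060 × 1.0570 = 1.33387692
Price-level growth factor = 1.0090 × 1.0622 × 1.0347 = 1.10894987
Real growth factor = 1.33387692 / 1.10894987 = 1.20282888
Annualized real rate = 1.20282888^(1/3) − 1 = 6.3493% → 6.349%.

6.349%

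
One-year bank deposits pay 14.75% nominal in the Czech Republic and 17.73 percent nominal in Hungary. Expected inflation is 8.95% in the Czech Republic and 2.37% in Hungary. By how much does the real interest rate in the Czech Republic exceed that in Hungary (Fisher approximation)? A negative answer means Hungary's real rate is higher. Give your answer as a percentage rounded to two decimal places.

-9.56%

The Czech Republic: 14.75% − 8.95% = 5.800%
Hungary: 17.73% − 2.37% = 15.360%
Differential = -9.560% → -9.56%.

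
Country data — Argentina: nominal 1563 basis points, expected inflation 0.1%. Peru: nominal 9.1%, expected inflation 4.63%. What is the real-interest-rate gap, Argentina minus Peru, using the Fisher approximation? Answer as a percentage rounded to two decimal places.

11.06%

Argentina: 15.63% − 0.1% = 15.530%
Peru: 9.1% − 4.63% = 4.470%
Differential = 11.060% → 11.06%.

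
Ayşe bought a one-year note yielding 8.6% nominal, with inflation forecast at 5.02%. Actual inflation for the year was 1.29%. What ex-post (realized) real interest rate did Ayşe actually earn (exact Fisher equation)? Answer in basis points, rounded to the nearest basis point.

Ex-post: (1 + 0.0860)/(1 + 0.0129) − 1 = 7.2169%
So the realized real rate is 722 basis points.

722 basis points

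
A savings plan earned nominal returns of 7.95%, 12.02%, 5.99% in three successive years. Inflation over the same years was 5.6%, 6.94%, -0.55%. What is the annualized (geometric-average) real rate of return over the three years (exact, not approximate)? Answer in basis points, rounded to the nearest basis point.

Nominal growth factor = 1.0795 × 1.1202 × 1.0599 = 1.28169033
Price-level growth factor = 1.0560 × 1.0694 × 0.9945 = 1.12307532
Real growth factor = 1.28169033 / 1.12307532 = 1.14123274
Annualized real rate = 1.14123274^(1/3) − 1 = 4.5020% → 450 basis points.

450 basis points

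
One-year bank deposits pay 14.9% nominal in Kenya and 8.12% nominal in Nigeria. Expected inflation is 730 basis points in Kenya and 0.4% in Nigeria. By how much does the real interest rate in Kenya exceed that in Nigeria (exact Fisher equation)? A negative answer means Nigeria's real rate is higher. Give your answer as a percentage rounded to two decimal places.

Kenya: (1 + 0.1490)/(1 + 0.0730) − 1 = 7.0829%
Nigeria: (1 + 0.0812)/(1 + 0.0040) − 1 = 7.6892%
Differential = 7.0829% − 7.6892% = -0.6063% → -0.61%.

-0.61%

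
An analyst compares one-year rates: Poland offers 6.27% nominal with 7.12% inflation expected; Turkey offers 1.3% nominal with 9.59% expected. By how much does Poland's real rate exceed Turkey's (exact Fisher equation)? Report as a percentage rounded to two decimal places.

6.77%

Poland: (1 + 0.0627)/(1 + 0.0712) − 1 = -0.7935%
Turkey: (1 + 0.0130)/(1 + 0.0959) − 1 = -7.5646%
Differential = -0.7935% − (-7.5646%) = 6.7711% → 6.77%.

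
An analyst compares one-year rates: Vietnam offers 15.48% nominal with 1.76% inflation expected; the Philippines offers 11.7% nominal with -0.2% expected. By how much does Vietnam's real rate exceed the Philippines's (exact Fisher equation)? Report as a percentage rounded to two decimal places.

Vietnam: (1 + 0.1548)/(1 + 0.0176) − 1 = 13.4827%
The Philippines: (1 + 0.1170)/(1 − 0.0020) − 1 = 11.9238%
Differential = 13.4827% − 11.9238% = 1.5589% → 1.56%.

1.56%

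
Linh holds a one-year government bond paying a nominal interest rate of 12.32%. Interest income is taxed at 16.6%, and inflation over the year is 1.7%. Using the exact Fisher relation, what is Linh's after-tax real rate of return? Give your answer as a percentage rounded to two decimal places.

After-tax nominal return = 12.32% × (1 − 0.166) = 10.27488%.
1 + r = 1.1027488 / 1.01700 = 1.084315
After-tax real rate = 1.084315 − 1 → 8.43%.

8.43%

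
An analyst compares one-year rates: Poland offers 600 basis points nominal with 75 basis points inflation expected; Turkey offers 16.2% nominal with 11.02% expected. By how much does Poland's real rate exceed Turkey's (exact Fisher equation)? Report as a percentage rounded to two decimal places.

0.55%

Poland: (1 + 0.0600)/(1 + 0.0075) − 1 = 5.2109%
Turkey: (1 + 0.1620)/(1 + 0.1102) − 1 = 4.6658%
Differential = 5.2109% − 4.6658% = 0.5451% → 0.55%.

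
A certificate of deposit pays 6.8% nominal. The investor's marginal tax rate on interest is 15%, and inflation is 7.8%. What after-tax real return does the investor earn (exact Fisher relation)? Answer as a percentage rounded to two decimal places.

-1.87%

After-tax nominal return = 6.8% × (1 − 0.15) = 5.7800%.
1 + r = 1.05780 / 1.07800 = 0.981262
After-tax real rate = 0.981262 − 1 → -1.87%.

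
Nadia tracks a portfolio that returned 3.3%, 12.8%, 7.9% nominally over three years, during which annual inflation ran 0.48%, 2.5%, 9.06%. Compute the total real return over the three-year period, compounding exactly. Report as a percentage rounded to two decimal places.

Nominal growth factor = 1.0330 × 1.1280 × 1.0790 = 1.257277
Price-level growth factor = 1.0048 × 1.0250 × 1.0906 = 1.123231
Real growth factor = 1.257277 / 1.123231 = 1.119340
Total real return = 1.119340 − 1 → 11.93%.

11.93%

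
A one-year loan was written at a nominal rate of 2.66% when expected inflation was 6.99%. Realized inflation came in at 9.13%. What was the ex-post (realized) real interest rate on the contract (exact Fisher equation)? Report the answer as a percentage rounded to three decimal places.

Ex-post: (1 + 0.0266)/(1 + 0.0913) − 1 = -5.9287%
So the realized real rate is -5.929%.

-5.929%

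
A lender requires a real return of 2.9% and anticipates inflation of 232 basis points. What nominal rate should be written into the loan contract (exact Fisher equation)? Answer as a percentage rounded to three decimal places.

5.287%

(1 + i) = (1 + r)(1 + π) = 1.02900 × 1.02320 = 1.0528728
i = 1.0528728 − 1, so the required nominal rate is 5.287%.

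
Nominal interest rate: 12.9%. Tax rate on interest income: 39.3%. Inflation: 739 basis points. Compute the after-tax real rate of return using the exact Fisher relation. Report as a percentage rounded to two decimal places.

0.41%

After-tax nominal return = 12.9% × (1 − 0.393) = 7.8303%.
1 + r = 1.078303 / 1.07390 = 1.004100
After-tax real rate = 1.004100 − 1 → 0.41%.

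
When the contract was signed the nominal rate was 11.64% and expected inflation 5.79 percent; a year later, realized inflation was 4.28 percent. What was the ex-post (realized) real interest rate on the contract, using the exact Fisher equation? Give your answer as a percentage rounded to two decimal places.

7.06%

Ex-post: (1 + 0.1164)/(1 + 0.0428) − 1 = 7.0579%
So the realized real rate is 7.06%.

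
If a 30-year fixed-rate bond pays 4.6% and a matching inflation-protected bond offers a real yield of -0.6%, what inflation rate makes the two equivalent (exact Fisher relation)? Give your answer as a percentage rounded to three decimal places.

5.231%

(1 + π) = (1 + i)/(1 + r) = 1.04600 / 0.99400 = 1.052314
Break-even inflation = 1.052314 − 1 → 5.231%.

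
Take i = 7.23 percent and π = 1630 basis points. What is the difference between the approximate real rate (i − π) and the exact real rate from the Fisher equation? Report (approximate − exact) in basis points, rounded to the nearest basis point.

Approximate: r ≈ 7.230% − 16.300% = -9.0700%
Exact: (1 + 0.0723)/(1 + 0.1630) − 1 = -7.7988%
Error = -9.0700% − (-7.7988%) = -1.2712% → -127 basis points.

-127 basis points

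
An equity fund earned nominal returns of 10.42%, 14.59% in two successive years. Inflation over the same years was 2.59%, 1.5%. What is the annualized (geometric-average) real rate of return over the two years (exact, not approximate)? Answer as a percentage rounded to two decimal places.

Nominal growth factor = 1.1042 × 1.1459 = 1.26530278
Price-level growth factor = 1.0259 × 1.0150 = 1.04128850
Real growth factor = 1.26530278 / 1.04128850 = 1.21513181
Annualized real rate = 1.21513181^(1/2) − 1 = 10.2330% → 10.23%.

10.23%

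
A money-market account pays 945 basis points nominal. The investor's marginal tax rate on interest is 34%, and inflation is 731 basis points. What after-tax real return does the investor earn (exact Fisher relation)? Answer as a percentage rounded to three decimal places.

-1.000%

After-tax nominal return = 9.45% × (1 − 0.34) = 6.2370%.
1 + r = 1.06237 / 1.07310 = 0.990001
After-tax real rate = 0.990001 − 1 → -1.000%.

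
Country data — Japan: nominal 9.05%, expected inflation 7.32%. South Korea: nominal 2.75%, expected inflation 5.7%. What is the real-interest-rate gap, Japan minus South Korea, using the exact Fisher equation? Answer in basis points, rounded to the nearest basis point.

440 basis points

Japan: (1 + 0.0905)/(1 + 0.0732) − 1 = 1.6120%
South Korea: (1 + 0.0275)/(1 + 0.0570) − 1 = -2.7909%
Differential = 1.6120% − (-2.7909%) = 4.4029% → 440 basis points.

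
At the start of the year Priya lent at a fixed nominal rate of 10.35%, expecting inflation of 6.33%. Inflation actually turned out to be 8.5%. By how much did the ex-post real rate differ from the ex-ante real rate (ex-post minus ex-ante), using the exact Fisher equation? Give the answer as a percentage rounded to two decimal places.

-2.08%

Ex-ante: (1 + 0.1035)/(1 + 0.0633) − 1 = 3.7807%
Ex-post: (1 + 0.1035)/(1 + 0.0850) − 1 = 1.7051%
Difference (ex-post − ex-ante) = -2.0756% → -2.08%.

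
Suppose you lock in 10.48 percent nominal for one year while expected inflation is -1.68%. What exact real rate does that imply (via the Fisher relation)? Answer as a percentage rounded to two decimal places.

By the Fisher relation, 1 + r = (1 + i)/(1 + π).
1 + r = 1.10480 / 0.98320 = 1.123678
r = 1.123678 − 1 = 12.3678%, i.e. 12.37%.

12.37%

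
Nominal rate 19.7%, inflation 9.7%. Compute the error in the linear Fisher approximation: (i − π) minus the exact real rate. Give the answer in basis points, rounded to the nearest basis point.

Approximate: r ≈ 19.700% − 9.700% = 10.0000%
Exact: (1 + 0.1970)/(1 + 0.0970) − 1 = 9.1158%
Error = 10.0000% − 9.1158% = 0.8842% → 88 basis points.

88 basis points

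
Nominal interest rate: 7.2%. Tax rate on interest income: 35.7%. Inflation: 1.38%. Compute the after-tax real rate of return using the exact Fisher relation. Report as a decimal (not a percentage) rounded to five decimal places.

0.03205

After-tax nominal return = 7.2% × (1 − 0.357) = 4.6296%.
1 + r = 1.046296 / 1.01380 = 1.032054
After-tax real rate = 1.032054 − 1 → 0.03205.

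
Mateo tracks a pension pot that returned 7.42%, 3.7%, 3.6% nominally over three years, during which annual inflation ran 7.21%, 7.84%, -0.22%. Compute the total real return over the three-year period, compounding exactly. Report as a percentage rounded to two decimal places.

Nominal growth factor = 1.0742 × 1.0370 × 1.0360 = 1.154047
Price-level growth factor = 1.0721 × 1.0784 × 0.9978 = 1.153609
Real growth factor = 1.154047 / 1.153609 = 1.000380
Total real return = 1.000380 − 1 → 0.04%.

0.04%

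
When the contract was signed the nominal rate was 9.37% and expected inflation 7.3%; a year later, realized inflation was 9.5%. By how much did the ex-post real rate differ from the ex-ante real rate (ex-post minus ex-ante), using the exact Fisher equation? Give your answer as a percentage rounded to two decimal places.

-2.05%

Ex-ante: (1 + 0.0937)/(1 + 0.0730) − 1 = 1.9292%
Ex-post: (1 + 0.0937)/(1 + 0.0950) − 1 = -0.1187%
Difference (ex-post − ex-ante) = -2.0479% → -2.05%.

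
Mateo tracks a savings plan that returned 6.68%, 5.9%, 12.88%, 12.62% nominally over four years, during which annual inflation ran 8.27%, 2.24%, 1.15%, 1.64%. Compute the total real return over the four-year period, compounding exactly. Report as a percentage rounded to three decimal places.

Compound the nominal returns: 1.0668 × 1.0590 × 1.1288 × 1.1262 = 1.436189.
Compound inflation: 1.0827 × 1.0224 × 1.0115 × 1.0164 = 1.138045.
Deflate: 1.436189 / 1.138045 = 1.261979.
Total real return = 1.261979 − 1 → 26.198%.

26.198%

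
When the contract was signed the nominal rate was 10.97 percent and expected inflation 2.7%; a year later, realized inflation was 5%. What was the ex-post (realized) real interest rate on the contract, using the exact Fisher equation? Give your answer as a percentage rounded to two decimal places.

Ex-post: (1 + 0.1097)/(1 + 0.0500) − 1 = 5.6857%
So the realized real rate is 5.69%.

5.69%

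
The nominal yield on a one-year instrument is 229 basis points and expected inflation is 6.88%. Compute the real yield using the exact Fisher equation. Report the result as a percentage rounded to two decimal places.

-4.29%

1 + r = 1.02290 / 1.06880 = 0.957055
r = 0.957055 − 1 = -4.2945%, i.e. -4.29%.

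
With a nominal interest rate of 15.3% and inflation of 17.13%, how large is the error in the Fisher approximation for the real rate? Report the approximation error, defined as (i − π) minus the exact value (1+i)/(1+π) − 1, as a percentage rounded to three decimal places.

-0.268%

Approximate: r ≈ 15.300% − 17.130% = -1.8300%
Exact: (1 + 0.1530)/(1 + 0.1713) − 1 = -1.5624%
Error = -1.8300% − (-1.5624%) = -0.2676% → -0.268%.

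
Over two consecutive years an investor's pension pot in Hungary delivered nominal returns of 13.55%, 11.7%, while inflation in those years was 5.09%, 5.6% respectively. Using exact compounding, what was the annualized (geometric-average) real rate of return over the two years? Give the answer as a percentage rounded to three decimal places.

Nominal growth factor = 1.1355 × 1.1170 = 1.26835350
Price-level growth factor = 1.0509 × 1.0560 = 1.10975040
Real growth factor = 1.26835350 / 1.10975040 = 1.14291781
Annualized real rate = 1.14291781^(1/2) − 1 = 6.9073% → 6.907%.

6.907%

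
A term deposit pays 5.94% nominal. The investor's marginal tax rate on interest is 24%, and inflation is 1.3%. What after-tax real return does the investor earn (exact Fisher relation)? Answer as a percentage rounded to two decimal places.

After-tax nominal return = 5.94% × (1 − 0.24) = 4.5144%.
1 + r = 1.045144 / 1.01300 = 1.031731
After-tax real rate = 1.031731 − 1 → 3.17%.

3.17%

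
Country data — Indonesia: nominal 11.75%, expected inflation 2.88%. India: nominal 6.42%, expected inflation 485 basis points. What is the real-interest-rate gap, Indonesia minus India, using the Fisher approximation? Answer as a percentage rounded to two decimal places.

7.30%

Indonesia: 11.75% − 2.88% = 8.870%
India: 6.42% − 4.85% = 1.570%
Differential = 7.300% → 7.30%.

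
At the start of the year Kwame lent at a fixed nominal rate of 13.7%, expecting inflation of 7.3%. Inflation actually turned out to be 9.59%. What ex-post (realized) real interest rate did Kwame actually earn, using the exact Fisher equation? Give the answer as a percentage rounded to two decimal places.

Ex-post: (1 + 0.1370)/(1 + 0.0959) − 1 = 3.7503%
So the realized real rate is 3.75%.

3.75%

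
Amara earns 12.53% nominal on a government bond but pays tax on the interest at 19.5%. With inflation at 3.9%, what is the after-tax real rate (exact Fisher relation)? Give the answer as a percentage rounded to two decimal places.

5.95%

After-tax nominal return = 12.53% × (1 − 0.195) = 10.08665%.
1 + r = 1.1008665 / 1.03900 = 1.059544
After-tax real rate = 1.059544 − 1 → 5.95%.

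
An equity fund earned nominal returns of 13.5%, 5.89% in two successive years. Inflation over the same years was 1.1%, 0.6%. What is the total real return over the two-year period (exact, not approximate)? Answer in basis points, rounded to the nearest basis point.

1817 basis points

Compound the nominal returns: 1.1350 × 1.0589 = 1.201852.
Compound inflation: 1.0110 × 1.0060 = 1.017066.
Deflate: 1.201852 / 1.017066 = 1.181685.
Total real return = 1.181685 − 1 → 1817 basis points.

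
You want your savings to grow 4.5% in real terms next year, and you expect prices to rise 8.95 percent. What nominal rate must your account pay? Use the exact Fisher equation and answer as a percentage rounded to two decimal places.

13.85%

(1 + i) = (1 + r)(1 + π) = 1.04500 × 1.08950 = 1.1385275
i = 1.1385275 − 1, so the required nominal rate is 13.85%.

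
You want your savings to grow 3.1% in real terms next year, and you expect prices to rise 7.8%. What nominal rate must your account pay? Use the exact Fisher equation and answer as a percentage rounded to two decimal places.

11.14%

(1 + i) = (1 + r)(1 + π) = 1.03100 × 1.07800 = 1.111418
i = 1.111418 − 1, so the required nominal rate is 11.14%.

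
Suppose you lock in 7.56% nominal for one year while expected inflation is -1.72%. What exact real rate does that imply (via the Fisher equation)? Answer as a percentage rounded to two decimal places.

9.44%

By the Fisher equation, 1 + r = (1 + i)/(1 + π).
1 + r = 1.07560 / 0.98280 = 1.094424
r = 1.094424 − 1 = 9.4424%, i.e. 9.44%.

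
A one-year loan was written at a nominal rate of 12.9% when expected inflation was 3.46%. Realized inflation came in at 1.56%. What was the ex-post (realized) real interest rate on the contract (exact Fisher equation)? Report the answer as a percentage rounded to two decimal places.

Ex-post: (1 + 0.1290)/(1 + 0.0156) − 1 = 11.1658%
So the realized real rate is 11.17%.

11.17%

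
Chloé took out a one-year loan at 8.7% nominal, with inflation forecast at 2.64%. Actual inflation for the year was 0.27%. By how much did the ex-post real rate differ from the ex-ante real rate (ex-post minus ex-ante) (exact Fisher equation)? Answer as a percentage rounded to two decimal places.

Ex-ante: (1 + 0.0870)/(1 + 0.0264) − 1 = 5.9041%
Ex-post: (1 + 0.0870)/(1 + 0.0027) − 1 = 8.4073%
Difference (ex-post − ex-ante) = 2.5032% → 2.50%.

2.50%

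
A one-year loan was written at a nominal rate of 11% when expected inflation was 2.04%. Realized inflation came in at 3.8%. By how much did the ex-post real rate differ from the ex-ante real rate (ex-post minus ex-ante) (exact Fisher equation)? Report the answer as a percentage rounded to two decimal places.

-1.84%

Ex-ante: (1 + 0.1100)/(1 + 0.0204) − 1 = 8.7809%
Ex-post: (1 + 0.1100)/(1 + 0.0380) − 1 = 6.9364%
Difference (ex-post − ex-ante) = -1.8445% → -1.84%.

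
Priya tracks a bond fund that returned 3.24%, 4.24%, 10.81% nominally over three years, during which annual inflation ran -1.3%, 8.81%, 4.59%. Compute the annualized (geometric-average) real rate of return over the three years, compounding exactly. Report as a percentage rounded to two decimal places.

Nominal growth factor = 1.0324 × 1.0424 × 1.1081 = 1.19250814
Price-level growth factor = 0.9870 × 1.0881 × 1.0459 = 1.12324922
Real growth factor = 1.19250814 / 1.12324922 = 1.06165944
Annualized real rate = 1.06165944^(1/3) − 1 = 2.0145% → 2.01%.

2.01%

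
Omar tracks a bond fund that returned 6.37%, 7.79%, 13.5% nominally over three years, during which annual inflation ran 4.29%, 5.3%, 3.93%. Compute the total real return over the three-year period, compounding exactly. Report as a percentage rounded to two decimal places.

Compound the nominal returns: 1.0637 × 1.0779 × 1.1350 = 1.301348.
Compound inflation: 1.0429 × 1.0530 × 1.0393 = 1.141332.
Deflate: 1.301348 / 1.141332 = 1.140201.
Total real return = 1.140201 − 1 → 14.02%.

14.02%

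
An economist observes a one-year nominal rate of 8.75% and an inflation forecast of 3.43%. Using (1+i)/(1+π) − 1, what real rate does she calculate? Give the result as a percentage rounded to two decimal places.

By the Fisher identity, 1 + r = (1 + i)/(1 + π).
1 + r = 1.08750 / 1.03430 = 1.051436
r = 1.051436 − 1 = 5.1436%, i.e. 5.14%.

5.14%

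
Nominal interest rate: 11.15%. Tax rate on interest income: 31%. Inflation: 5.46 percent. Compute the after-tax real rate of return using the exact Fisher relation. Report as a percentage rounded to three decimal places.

After-tax nominal return = 11.15% × (1 − 0.31) = 7.6935%.
1 + r = 1.076935 / 1.05460 = 1.021179
After-tax real rate = 1.021179 − 1 → 2.118%.

2.118%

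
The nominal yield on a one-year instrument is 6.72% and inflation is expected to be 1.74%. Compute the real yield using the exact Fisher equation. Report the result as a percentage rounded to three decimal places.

1 + r = 1.06720 / 1.01740 = 1.048948
r = 1.048948 − 1 = 4.8948%, i.e. 4.895%.

4.895%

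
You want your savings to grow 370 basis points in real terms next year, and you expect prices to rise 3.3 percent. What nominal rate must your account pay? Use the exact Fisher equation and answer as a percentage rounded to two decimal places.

(1 + i) = (1 + r)(1 + π) = 1.03700 × 1.03300 = 1.071221
i = 1.071221 − 1, so the required nominal rate is 7.12%.

7.12%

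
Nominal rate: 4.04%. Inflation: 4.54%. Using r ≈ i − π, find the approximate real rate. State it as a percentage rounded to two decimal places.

-0.50%

r ≈ i − π = 4.04% − 4.54% = -0.50%.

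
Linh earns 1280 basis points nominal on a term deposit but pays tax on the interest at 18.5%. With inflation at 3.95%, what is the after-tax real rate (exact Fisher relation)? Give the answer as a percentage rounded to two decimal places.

After-tax nominal return = 12.8% × (1 − 0.185) = 10.4320%.
1 + r = 1.10432 / 1.03950 = 1.062357
After-tax real rate = 1.062357 − 1 → 6.24%.

6.24%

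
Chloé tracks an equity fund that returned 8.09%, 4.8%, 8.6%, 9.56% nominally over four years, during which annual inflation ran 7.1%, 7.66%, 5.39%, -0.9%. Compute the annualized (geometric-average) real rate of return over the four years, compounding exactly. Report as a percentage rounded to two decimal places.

2.86%

Compound the nominal returns: 1.0809 × 1.0480 × 1.0860 × 1.0956 = 1.34780992.
Compound inflation: 1.0710 × 1.0766 × 1.0539 × 0.9910 = 1.20425069.
Deflate: 1.34780992 / 1.20425069 = 1.11921042.
Annualized real rate = 1.11921042^(1/4) − 1 = 2.8556% → 2.86%.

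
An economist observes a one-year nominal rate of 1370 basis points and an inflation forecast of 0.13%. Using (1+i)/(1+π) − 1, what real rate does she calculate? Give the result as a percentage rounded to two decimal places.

By the Fisher equation, 1 + r = (1 + i)/(1 + π).
1 + r = 1.13700 / 1.00130 = 1.135524
r = 1.135524 − 1 = 13.5524%, i.e. 13.55%.

13.55%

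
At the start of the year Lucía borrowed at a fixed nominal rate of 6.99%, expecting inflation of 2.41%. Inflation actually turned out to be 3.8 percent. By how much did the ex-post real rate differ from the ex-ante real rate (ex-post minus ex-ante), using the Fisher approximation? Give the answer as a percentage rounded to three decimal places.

-1.390%

Ex-ante: 6.99% − 2.41% = 4.580%
Ex-post: 6.99% − 3.8% = 3.190%
Difference (ex-post − ex-ante) = -1.3900% → -1.390%.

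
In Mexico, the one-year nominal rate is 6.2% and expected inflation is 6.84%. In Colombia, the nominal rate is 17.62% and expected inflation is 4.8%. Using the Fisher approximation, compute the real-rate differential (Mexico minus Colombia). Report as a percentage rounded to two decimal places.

Mexico: 6.2% − 6.84% = -0.640%
Colombia: 17.62% − 4.8% = 12.820%
Differential = -13.460% → -13.46%.

-13.46%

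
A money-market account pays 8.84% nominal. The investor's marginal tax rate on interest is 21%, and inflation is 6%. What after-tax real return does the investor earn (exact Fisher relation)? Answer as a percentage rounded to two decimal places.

0.93%

After-tax nominal return = 8.84% × (1 − 0.21) = 6.9836%.
1 + r = 1.069836 / 1.06000 = 1.009279
After-tax real rate = 1.009279 − 1 → 0.93%.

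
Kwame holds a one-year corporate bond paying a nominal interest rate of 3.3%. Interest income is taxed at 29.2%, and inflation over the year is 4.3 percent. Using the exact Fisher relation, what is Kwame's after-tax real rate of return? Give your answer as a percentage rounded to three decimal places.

After-tax nominal return = 3.3% × (1 − 0.292) = 2.3364%.
1 + r = 1.023364 / 1.04300 = 0.981174
After-tax real rate = 0.981174 − 1 → -1.883%.

-1.883%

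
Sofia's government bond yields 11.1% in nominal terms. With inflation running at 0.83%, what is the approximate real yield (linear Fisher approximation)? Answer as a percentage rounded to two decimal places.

10.27%

r ≈ i − π = 11.1% − 0.83% = 10.27%.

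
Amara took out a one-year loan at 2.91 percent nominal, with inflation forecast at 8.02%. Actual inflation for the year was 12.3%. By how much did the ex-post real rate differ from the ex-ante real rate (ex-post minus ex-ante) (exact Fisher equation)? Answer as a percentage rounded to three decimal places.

Ex-ante: (1 + 0.0291)/(1 + 0.0802) − 1 = -4.7306%
Ex-post: (1 + 0.0291)/(1 + 0.1230) − 1 = -8.3615%
Difference (ex-post − ex-ante) = -3.6309% → -3.631%.

-3.631%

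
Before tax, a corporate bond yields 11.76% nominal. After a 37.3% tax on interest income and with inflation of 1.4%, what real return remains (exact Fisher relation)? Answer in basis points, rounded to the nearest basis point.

589 basis points

After-tax nominal return = 11.76% × (1 − 0.373) = 7.37352%.
1 + r = 1.0737352 / 1.01400 = 1.058910
After-tax real rate = 1.058910 − 1 → 589 basis points.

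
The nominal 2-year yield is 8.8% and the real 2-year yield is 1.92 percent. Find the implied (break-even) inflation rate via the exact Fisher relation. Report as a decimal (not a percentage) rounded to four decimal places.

0.0675

(1 + π) = (1 + i)/(1 + r) = 1.08800 / 1.01920 = 1.067504
Break-even inflation = 1.067504 − 1 → 0.0675.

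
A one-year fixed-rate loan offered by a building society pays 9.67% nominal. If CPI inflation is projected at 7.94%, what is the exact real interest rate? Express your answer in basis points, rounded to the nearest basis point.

1 + r = 1.09670 / 1.07940 = 1.016027
r = 1.016027 − 1 = 1.6027%, i.e. 160 basis points.

160 basis points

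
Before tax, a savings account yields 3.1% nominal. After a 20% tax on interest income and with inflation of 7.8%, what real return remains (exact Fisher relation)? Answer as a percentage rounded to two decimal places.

-4.94%

After-tax nominal return = 3.1% × (1 − 0.2) = 2.4800%.
1 + r = 1.02480 / 1.07800 = 0.950649
After-tax real rate = 0.950649 − 1 → -4.94%.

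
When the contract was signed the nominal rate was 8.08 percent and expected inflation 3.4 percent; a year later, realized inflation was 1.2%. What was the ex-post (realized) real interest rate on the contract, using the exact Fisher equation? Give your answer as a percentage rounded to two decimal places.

6.80%

Ex-post: (1 + 0.0808)/(1 + 0.0120) − 1 = 6.7984%
So the realized real rate is 6.80%.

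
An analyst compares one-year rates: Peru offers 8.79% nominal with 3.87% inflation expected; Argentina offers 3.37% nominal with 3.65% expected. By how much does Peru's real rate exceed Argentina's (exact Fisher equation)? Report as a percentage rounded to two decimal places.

Peru: (1 + 0.0879)/(1 + 0.0387) − 1 = 4.7367%
Argentina: (1 + 0.0337)/(1 + 0.0365) − 1 = -0.2701%
Differential = 4.7367% − (-0.2701%) = 5.0068% → 5.01%.

5.01%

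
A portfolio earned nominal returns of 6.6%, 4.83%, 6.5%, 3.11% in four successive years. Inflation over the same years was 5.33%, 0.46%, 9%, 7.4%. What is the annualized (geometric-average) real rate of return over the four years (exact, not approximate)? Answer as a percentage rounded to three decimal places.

Nominal growth factor = 1.0660 × 1.0483 × 1.0650 × 1.0311 = 1.22713738
Price-level growth factor = 1.0533 × 1.0046 × 1.0900 × 1.0740 = 1.23872824
Real growth factor = 1.22713738 / 1.23872824 = 0.99064294
Annualized real rate = 0.99064294^(1/4) − 1 = -0.2348% → -0.235%.

-0.235%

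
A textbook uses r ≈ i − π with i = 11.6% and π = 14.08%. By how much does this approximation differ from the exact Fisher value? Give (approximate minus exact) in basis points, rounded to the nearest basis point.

-31 basis points

Approximate: r ≈ 11.600% − 14.080% = -2.4800%
Exact: (1 + 0.1160)/(1 + 0.1408) − 1 = -2.1739%
Error = -2.4800% − (-2.1739%) = -0.3061% → -31 basis points.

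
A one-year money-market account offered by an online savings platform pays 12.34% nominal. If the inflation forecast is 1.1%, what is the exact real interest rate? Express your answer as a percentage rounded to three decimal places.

By the Fisher relation, 1 + r = (1 + i)/(1 + π).
1 + r = 1.12340 / 1.01100 = 1.111177
r = 1.111177 − 1 = 11.1177%, i.e. 11.118%.

11.118%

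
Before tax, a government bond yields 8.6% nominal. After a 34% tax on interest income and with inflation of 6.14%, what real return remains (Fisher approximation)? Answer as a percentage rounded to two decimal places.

After-tax nominal return = 8.6% × (1 − 0.34) = 5.6760%.
r ≈ 5.6760% − 6.14% → -0.46%.

-0.46%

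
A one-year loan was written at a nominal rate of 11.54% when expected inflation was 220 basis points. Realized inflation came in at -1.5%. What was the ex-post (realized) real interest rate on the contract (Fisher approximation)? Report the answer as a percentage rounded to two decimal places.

13.04%

Ex-post: 11.54% − (-1.5%) = 13.040%
So the realized real rate is 13.04%.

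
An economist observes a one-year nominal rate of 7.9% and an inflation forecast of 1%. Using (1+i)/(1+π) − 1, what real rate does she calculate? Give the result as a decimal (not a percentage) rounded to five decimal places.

By the Fisher identity, 1 + r = (1 + i)/(1 + π).
1 + r = 1.07900 / 1.01000 = 1.068317
r = 1.068317 − 1 = 6.8317%, i.e. 0.06832.

0.06832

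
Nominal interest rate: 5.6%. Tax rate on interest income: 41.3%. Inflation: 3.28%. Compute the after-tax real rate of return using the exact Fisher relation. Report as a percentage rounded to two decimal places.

After-tax nominal return = 5.6% × (1 − 0.413) = 3.2872%.
1 + r = 1.032872 / 1.03280 = 1.000070
After-tax real rate = 1.000070 − 1 → 0.01%.

0.01%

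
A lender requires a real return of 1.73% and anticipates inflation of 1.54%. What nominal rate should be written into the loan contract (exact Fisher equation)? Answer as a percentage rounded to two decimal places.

3.30%

(1 + i) = (1 + r)(1 + π) = 1.01730 × 1.01540 = 1.03296642
i = 1.03296642 − 1, so the required nominal rate is 3.30%.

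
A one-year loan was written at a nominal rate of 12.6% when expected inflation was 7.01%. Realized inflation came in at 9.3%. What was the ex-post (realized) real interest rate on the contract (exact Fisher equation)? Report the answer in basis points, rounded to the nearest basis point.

302 basis points

Ex-post: (1 + 0.1260)/(1 + 0.0930) − 1 = 3.0192%
So the realized real rate is 302 basis points.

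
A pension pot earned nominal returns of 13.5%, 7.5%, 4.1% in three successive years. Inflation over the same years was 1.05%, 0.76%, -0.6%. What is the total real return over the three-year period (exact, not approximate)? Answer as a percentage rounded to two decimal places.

25.50%

Nominal growth factor = 1.1350 × 1.0750 × 1.0410 = 1.270150
Price-level growth factor = 1.0105 × 1.0076 × 0.9940 = 1.012071
Real growth factor = 1.270150 / 1.012071 = 1.255001
Total real return = 1.255001 − 1 → 25.50%.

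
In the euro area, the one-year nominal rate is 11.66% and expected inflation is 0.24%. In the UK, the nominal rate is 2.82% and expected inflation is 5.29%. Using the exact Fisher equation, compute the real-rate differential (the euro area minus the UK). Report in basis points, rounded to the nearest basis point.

The euro area: (1 + 0.1166)/(1 + 0.0024) − 1 = 11.3927%
The UK: (1 + 0.0282)/(1 + 0.0529) − 1 = -2.3459%
Differential = 11.3927% − (-2.3459%) = 13.7386% → 1374 basis points.

1374 basis points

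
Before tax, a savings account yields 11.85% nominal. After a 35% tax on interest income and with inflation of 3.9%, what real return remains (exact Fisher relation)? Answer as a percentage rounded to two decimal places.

3.66%

After-tax nominal return = 11.85% × (1 − 0.35) = 7.7025%.
1 + r = 1.077025 / 1.03900 = 1.036598
After-tax real rate = 1.036598 − 1 → 3.66%.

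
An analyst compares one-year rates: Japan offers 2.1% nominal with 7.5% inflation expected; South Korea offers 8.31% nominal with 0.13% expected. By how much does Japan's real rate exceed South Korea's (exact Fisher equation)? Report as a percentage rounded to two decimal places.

Japan: (1 + 0.0210)/(1 + 0.0750) − 1 = -5.0233%
South Korea: (1 + 0.0831)/(1 + 0.0013) − 1 = 8.1694%
Differential = -5.0233% − 8.1694% = -13.1926% → -13.19%.

-13.19%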